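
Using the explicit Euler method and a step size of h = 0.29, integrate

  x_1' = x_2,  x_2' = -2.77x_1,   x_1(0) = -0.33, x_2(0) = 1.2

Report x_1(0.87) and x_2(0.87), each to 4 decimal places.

Euler on (x_1,x_2): x_1_{n+1} = x_1_n + h·x_1', x_2_{n+1} = x_2_n + h·x_2'.
0.000000: (-0.330000, 1.200000); f=(1.200000, 0.914100) → (0.018000, 1.465089)
0.290000: (0.018000, 1.465089); f=(1.465089, -0.049860) → (0.442876, 1.450630)
0.580000: (0.442876, 1.450630); f=(1.450630, -1.226766) → (0.863558, 1.094867)
(x_1(0.87), x_2(0.87)) ≈ (0.8636, 1.0949)

0.8636, 1.0949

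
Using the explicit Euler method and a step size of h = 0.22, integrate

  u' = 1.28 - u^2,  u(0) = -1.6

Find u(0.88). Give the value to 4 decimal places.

Euler: u_{n+1} = u_n + h·f(t_n, u_n).
t=0.000000, u=-1.600000: f=-1.280000 → u ← -1.600000 + 0.22·(-1.280000) = -1.881600
t=0.220000, u=-1.881600: f=-2.260419 → u ← -1.881600 + 0.22·(-2.260419) = -2.378892
t=0.440000, u=-2.378892: f=-4.379128 → u ← -2.378892 + 0.22·(-4.379128) = -3.342300
t=0.660000, u=-3.342300: f=-9.890970 → u ← -3.342300 + 0.22·(-9.890970) = -5.518314
u(0.88) ≈ -5.5183

-5.5183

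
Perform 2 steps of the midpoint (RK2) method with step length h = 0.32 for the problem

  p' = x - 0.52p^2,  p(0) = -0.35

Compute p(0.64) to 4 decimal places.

Midpoint: k1 = f(x_n, p_n); k2 = f(x_n + h/2, p_n + (h/2)·k1); p_{n+1} = p_n + h·k2.
x=0.000000, p=-0.350000:
  k1 = f(0.000000, -0.350000) = -0.063700
  k2 = f(0.160000, -0.360192) = 0.092536
  p ← -0.350000 + 0.32·0.092536 = -0.320388
x=0.320000, p=-0.320388:
  k1 = f(0.320000, -0.320388) = 0.266623
  k2 = f(0.480000, -0.277729) = 0.439891
  p ← -0.320388 + 0.32·0.439891 = -0.179623
p(0.64) ≈ -0.1796

-0.1796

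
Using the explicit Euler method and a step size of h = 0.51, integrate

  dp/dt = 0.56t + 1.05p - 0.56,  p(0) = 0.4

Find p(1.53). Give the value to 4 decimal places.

0.5656

Euler: p_{n+1} = p_n + h·f(t_n, p_n).
t=0.000000, p=0.400000: f=-0.140000 → p ← 0.400000 + 0.51·(-0.140000) = 0.328600
t=0.510000, p=0.328600: f=0.070630 → p ← 0.328600 + 0.51·0.070630 = 0.364621
t=1.020000, p=0.364621: f=0.394052 → p ← 0.364621 + 0.51·0.394052 = 0.565588
p(1.53) ≈ 0.5656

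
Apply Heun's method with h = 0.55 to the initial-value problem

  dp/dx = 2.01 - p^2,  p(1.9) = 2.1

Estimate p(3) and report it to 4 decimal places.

Heun: k1 = f(x_n, p_n); k2 = f(x_n + h, p_n + h·k1); p_{n+1} = p_n + (h/2)·(k1 + k2).
x=1.900000, p=2.100000:
  k1 = f(1.900000, 2.100000) = -2.400000
  k2 = f(2.450000, 0.780000) = 1.401600
  p ← 2.100000 + (0.55/2)·(-2.400000 + 1.401600) = 1.825440
x=2.450000, p=1.825440:
  k1 = f(2.450000, 1.825440) = -1.322231
  k2 = f(3.000000, 1.098213) = 0.803929
  p ← 1.825440 + (0.55/2)·(-1.322231 + 0.803929) = 1.682907
p(3) ≈ 1.6829

1.6829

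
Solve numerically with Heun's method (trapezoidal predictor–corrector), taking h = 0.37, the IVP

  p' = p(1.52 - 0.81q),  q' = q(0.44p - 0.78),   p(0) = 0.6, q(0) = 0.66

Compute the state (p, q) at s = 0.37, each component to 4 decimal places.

Heun on (p,q): k1 = f(s_n, state_n); k2 = f(s_n + h, state_n + h·k1); state_{n+1} = state_n + (h/2)·(k1 + k2).
0.000000: (0.600000, 0.660000)
  k1 = (0.591240, -0.340560)
  predictor → (0.818759, 0.533993)
  k2 = (0.890372, -0.224141)
  → (0.874098, 0.555530)
(p(0.37), q(0.37)) ≈ (0.8741, 0.5555)

0.8741, 0.5555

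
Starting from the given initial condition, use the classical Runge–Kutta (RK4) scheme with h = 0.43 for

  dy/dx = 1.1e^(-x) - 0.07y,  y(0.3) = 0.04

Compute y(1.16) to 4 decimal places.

RK4: k1 = f(x_n, y_n); k2 = f(x_n + h/2, y_n + (h/2)·k1); k3 = f(x_n + h/2, y_n + (h/2)·k2); k4 = f(x_n + h, y_n + h·k3); y_{n+1} = y_n + (h/6)·(k1 + 2k2 + 2k3 + k4).
x=0.300000, y=0.040000:
  k1 = f(0.300000, 0.040000) = 0.812100
  k2 = f(0.515000, 0.214602) = 0.642229
  k3 = f(0.515000, 0.178079) = 0.644785
  k4 = f(0.730000, 0.317258) = 0.507892
  y ← 0.040000 + (0.43/6)·(k1 + 2k2 + 2k3 + k4) = 0.319071
x=0.730000, y=0.319071:
  k1 = f(0.730000, 0.319071) = 0.507765
  k2 = f(0.945000, 0.428241) = 0.397571
  k3 = f(0.945000, 0.404549) = 0.399229
  k4 = f(1.160000, 0.490740) = 0.310483
  y ← 0.319071 + (0.43/6)·(k1 + 2k2 + 2k3 + k4) = 0.491920
y(1.16) ≈ 0.4919

0.4919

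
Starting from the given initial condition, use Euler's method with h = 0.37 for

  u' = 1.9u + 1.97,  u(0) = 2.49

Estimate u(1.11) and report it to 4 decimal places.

16.3824

Euler: u_{n+1} = u_n + h·f(t_n, u_n).
t=0.000000, u=2.490000: f=6.701000 → u ← 2.490000 + 0.37·6.701000 = 4.969370
t=0.370000, u=4.969370: f=11.411803 → u ← 4.969370 + 0.37·11.411803 = 9.191737
t=0.740000, u=9.191737: f=19.434301 → u ← 9.191737 + 0.37·19.434301 = 16.382428
u(1.11) ≈ 16.3824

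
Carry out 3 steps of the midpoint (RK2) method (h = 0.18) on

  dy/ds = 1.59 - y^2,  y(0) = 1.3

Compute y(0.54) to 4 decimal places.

Midpoint: k1 = f(s_n, y_n); k2 = f(s_n + h/2, y_n + (h/2)·k1); y_{n+1} = y_n + h·k2.
s=0.000000, y=1.300000:
  k1 = f(0.000000, 1.300000) = -0.100000
  k2 = f(0.090000, 1.291000) = -0.076681
  y ← 1.300000 + 0.18·(-0.076681) = 1.286197
s=0.180000, y=1.286197:
  k1 = f(0.180000, 1.286197) = -0.064304
  k2 = f(0.270000, 1.280410) = -0.049450
  y ← 1.286197 + 0.18·(-0.049450) = 1.277296
s=0.360000, y=1.277296:
  k1 = f(0.360000, 1.277296) = -0.041486
  k2 = f(0.450000, 1.273563) = -0.031962
  y ← 1.277296 + 0.18·(-0.031962) = 1.271543
y(0.54) ≈ 1.2715

1.2715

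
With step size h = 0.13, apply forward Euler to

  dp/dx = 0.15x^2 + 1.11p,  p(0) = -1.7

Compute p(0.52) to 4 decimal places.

-2.9099

Euler: p_{n+1} = p_n + h·f(x_n, p_n).
x=0.000000, p=-1.700000: f=-1.887000 → p ← -1.700000 + 0.13·(-1.887000) = -1.945310
x=0.130000, p=-1.945310: f=-2.156759 → p ← -1.945310 + 0.13·(-2.156759) = -2.225689
x=0.260000, p=-2.225689: f=-2.460374 → p ← -2.225689 + 0.13·(-2.460374) = -2.545537
x=0.390000, p=-2.545537: f=-2.802731 → p ← -2.545537 + 0.13·(-2.802731) = -2.909892
p(0.52) ≈ -2.9099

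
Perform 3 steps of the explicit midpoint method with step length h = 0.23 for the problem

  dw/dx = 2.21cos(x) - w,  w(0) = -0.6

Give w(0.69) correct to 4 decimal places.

Midpoint: k1 = f(x_n, w_n); k2 = f(x_n + h/2, w_n + (h/2)·k1); w_{n+1} = w_n + h·k2.
x=0.000000, w=-0.600000:
  k1 = f(0.000000, -0.600000) = 2.810000
  k2 = f(0.115000, -0.276850) = 2.472252
  w ← -0.600000 + 0.23·2.472252 = -0.031382
x=0.230000, w=-0.031382:
  k1 = f(0.230000, -0.031382) = 2.183185
  k2 = f(0.345000, 0.219684) = 1.860092
  w ← -0.031382 + 0.23·1.860092 = 0.396439
x=0.460000, w=0.396439:
  k1 = f(0.460000, 0.396439) = 1.583837
  k2 = f(0.575000, 0.578581) = 1.276034
  w ← 0.396439 + 0.23·1.276034 = 0.689927
w(0.69) ≈ 0.6899

0.6899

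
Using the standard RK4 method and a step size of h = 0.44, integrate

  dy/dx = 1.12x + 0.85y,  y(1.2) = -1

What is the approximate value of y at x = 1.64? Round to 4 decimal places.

-0.6133

RK4: k1 = f(x_n, y_n); k2 = f(x_n + h/2, y_n + (h/2)·k1); k3 = f(x_n + h/2, y_n + (h/2)·k2); k4 = f(x_n + h, y_n + h·k3); y_{n+1} = y_n + (h/6)·(k1 + 2k2 + 2k3 + k4).
x=1.200000, y=-1.000000:
  k1 = f(1.200000, -1.000000) = 0.494000
  k2 = f(1.420000, -0.891320) = 0.832778
  k3 = f(1.420000, -0.816789) = 0.896129
  k4 = f(1.640000, -0.605703) = 1.321952
  y ← -1.000000 + (0.44/6)·(k1 + 2k2 + 2k3 + k4) = -0.613257
y(1.64) ≈ -0.6133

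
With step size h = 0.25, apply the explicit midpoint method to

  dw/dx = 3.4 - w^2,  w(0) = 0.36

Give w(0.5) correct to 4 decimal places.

1.4592

Midpoint: k1 = f(x_n, w_n); k2 = f(x_n + h/2, w_n + (h/2)·k1); w_{n+1} = w_n + h·k2.
x=0.000000, w=0.360000:
  k1 = f(0.000000, 0.360000) = 3.270400
  k2 = f(0.125000, 0.768800) = 2.808947
  w ← 0.360000 + 0.25·2.808947 = 1.062237
x=0.250000, w=1.062237:
  k1 = f(0.250000, 1.062237) = 2.271653
  k2 = f(0.375000, 1.346193) = 1.587764
  w ← 1.062237 + 0.25·1.587764 = 1.459178
w(0.5) ≈ 1.4592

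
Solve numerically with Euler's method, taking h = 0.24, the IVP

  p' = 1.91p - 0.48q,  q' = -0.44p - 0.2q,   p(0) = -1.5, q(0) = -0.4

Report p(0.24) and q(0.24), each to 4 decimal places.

-2.1415, -0.2224

Euler on (p,q): p_{n+1} = p_n + h·p', q_{n+1} = q_n + h·q'.
0.000000: (-1.500000, -0.400000); f=(-2.673000, 0.740000) → (-2.141520, -0.222400)
(p(0.24), q(0.24)) ≈ (-2.1415, -0.2224)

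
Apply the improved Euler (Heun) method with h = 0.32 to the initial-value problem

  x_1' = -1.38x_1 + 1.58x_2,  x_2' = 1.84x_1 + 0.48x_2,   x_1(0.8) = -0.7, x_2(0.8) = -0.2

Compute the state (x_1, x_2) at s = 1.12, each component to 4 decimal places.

Heun on (x_1,x_2): k1 = f(s_n, state_n); k2 = f(s_n + h, state_n + h·k1); state_{n+1} = state_n + (h/2)·(k1 + k2).
0.800000: (-0.700000, -0.200000)
  k1 = (0.650000, -1.384000)
  predictor → (-0.492000, -0.642880)
  k2 = (-0.336790, -1.213862)
  → (-0.649886, -0.615658)
(x_1(1.12), x_2(1.12)) ≈ (-0.6499, -0.6157)

-0.6499, -0.6157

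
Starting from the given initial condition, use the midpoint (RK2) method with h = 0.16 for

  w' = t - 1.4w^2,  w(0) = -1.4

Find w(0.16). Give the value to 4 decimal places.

-1.9747

Midpoint: k1 = f(t_n, w_n); k2 = f(t_n + h/2, w_n + (h/2)·k1); w_{n+1} = w_n + h·k2.
t=0.000000, w=-1.400000:
  k1 = f(0.000000, -1.400000) = -2.744000
  k2 = f(0.080000, -1.619520) = -3.591983
  w ← -1.400000 + 0.16·(-3.591983) = -1.974717
w(0.16) ≈ -1.9747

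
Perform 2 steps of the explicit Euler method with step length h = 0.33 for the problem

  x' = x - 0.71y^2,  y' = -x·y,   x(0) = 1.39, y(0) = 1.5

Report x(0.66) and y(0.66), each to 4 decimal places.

Euler on (x,y): x_{n+1} = x_n + h·x', y_{n+1} = y_n + h·y'.
0.000000: (1.390000, 1.500000); f=(-0.207500, -2.085000) → (1.321525, 0.811950)
0.330000: (1.321525, 0.811950); f=(0.853448, -1.073012) → (1.603163, 0.457856)
(x(0.66), y(0.66)) ≈ (1.6032, 0.4579)

1.6032, 0.4579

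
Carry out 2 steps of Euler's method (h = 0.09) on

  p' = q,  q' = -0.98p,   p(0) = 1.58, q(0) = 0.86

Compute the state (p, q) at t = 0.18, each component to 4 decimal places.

Euler on (p,q): p_{n+1} = p_n + h·p', q_{n+1} = q_n + h·q'.
0.000000: (1.580000, 0.860000); f=(0.860000, -1.548400) → (1.657400, 0.720644)
0.090000: (1.657400, 0.720644); f=(0.720644, -1.624252) → (1.722258, 0.574461)
(p(0.18), q(0.18)) ≈ (1.7223, 0.5745)

1.7223, 0.5745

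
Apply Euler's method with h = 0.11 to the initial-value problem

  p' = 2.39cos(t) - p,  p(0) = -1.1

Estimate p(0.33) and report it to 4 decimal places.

-0.0781

Euler: p_{n+1} = p_n + h·f(t_n, p_n).
t=0.000000, p=-1.100000: f=3.490000 → p ← -1.100000 + 0.11·3.490000 = -0.716100
t=0.110000, p=-0.716100: f=3.091655 → p ← -0.716100 + 0.11·3.091655 = -0.376018
t=0.220000, p=-0.376018: f=2.708413 → p ← -0.376018 + 0.11·2.708413 = -0.078093
p(0.33) ≈ -0.0781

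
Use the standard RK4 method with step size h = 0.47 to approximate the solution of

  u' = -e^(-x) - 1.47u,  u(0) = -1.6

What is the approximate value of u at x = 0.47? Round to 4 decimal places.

RK4: k1 = f(x_n, u_n); k2 = f(x_n + h/2, u_n + (h/2)·k1); k3 = f(x_n + h/2, u_n + (h/2)·k2); k4 = f(x_n + h, u_n + h·k3); u_{n+1} = u_n + (h/6)·(k1 + 2k2 + 2k3 + k4).
x=0.000000, u=-1.600000:
  k1 = f(0.000000, -1.600000) = 1.352000
  k2 = f(0.235000, -1.282280) = 1.094381
  k3 = f(0.235000, -1.342821) = 1.183375
  k4 = f(0.470000, -1.043814) = 0.909404
  u ← -1.600000 + (0.47/6)·(k1 + 2k2 + 2k3 + k4) = -1.066008
u(0.47) ≈ -1.0660

-1.0660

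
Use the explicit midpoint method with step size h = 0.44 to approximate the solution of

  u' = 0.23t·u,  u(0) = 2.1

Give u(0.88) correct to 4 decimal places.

Midpoint: k1 = f(t_n, u_n); k2 = f(t_n + h/2, u_n + (h/2)·k1); u_{n+1} = u_n + h·k2.
t=0.000000, u=2.100000:
  k1 = f(0.000000, 2.100000) = 0.000000
  k2 = f(0.220000, 2.100000) = 0.106260
  u ← 2.100000 + 0.44·0.106260 = 2.146754
t=0.440000, u=2.146754:
  k1 = f(0.440000, 2.146754) = 0.217252
  k2 = f(0.660000, 2.194550) = 0.333133
  u ← 2.146754 + 0.44·0.333133 = 2.293333
u(0.88) ≈ 2.2933

2.2933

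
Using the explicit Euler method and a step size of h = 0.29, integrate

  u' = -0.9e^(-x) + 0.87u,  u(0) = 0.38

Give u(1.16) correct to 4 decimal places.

-0.1766

Euler: u_{n+1} = u_n + h·f(x_n, u_n).
x=0.000000, u=0.380000: f=-0.569400 → u ← 0.380000 + 0.29·(-0.569400) = 0.214874
x=0.290000, u=0.214874: f=-0.486497 → u ← 0.214874 + 0.29·(-0.486497) = 0.073790
x=0.580000, u=0.073790: f=-0.439711 → u ← 0.073790 + 0.29·(-0.439711) = -0.053726
x=0.870000, u=-0.053726: f=-0.423798 → u ← -0.053726 + 0.29·(-0.423798) = -0.176628
u(1.16) ≈ -0.1766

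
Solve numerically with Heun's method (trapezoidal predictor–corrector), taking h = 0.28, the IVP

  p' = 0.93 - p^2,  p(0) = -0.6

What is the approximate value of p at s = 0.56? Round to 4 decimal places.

-0.1870

Heun: k1 = f(s_n, p_n); k2 = f(s_n + h, p_n + h·k1); p_{n+1} = p_n + (h/2)·(k1 + k2).
s=0.000000, p=-0.600000:
  k1 = f(0.000000, -0.600000) = 0.570000
  k2 = f(0.280000, -0.440400) = 0.736048
  p ← -0.600000 + (0.28/2)·(0.570000 + 0.736048) = -0.417153
s=0.280000, p=-0.417153:
  k1 = f(0.280000, -0.417153) = 0.755983
  k2 = f(0.560000, -0.205478) = 0.887779
  p ← -0.417153 + (0.28/2)·(0.755983 + 0.887779) = -0.187027
p(0.56) ≈ -0.1870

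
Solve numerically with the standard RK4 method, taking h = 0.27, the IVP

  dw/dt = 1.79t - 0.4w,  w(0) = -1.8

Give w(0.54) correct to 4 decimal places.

-1.2072

RK4: k1 = f(t_n, w_n); k2 = f(t_n + h/2, w_n + (h/2)·k1); k3 = f(t_n + h/2, w_n + (h/2)·k2); k4 = f(t_n + h, w_n + h·k3); w_{n+1} = w_n + (h/6)·(k1 + 2k2 + 2k3 + k4).
t=0.000000, w=-1.800000:
  k1 = f(0.000000, -1.800000) = 0.720000
  k2 = f(0.135000, -1.702800) = 0.922770
  k3 = f(0.135000, -1.675426) = 0.911820
  k4 = f(0.270000, -1.553808) = 1.104823
  w ← -1.800000 + (0.27/6)·(k1 + 2k2 + 2k3 + k4) = -1.552770
t=0.270000, w=-1.552770:
  k1 = f(0.270000, -1.552770) = 1.104408
  k2 = f(0.405000, -1.403675) = 1.286420
  k3 = f(0.405000, -1.379103) = 1.276591
  k4 = f(0.540000, -1.208090) = 1.449836
  w ← -1.552770 + (0.27/6)·(k1 + 2k2 + 2k3 + k4) = -1.207158
w(0.54) ≈ -1.2072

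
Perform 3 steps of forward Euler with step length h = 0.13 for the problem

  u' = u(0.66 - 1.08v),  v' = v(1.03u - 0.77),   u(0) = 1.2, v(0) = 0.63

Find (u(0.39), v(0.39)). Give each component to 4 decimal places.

1.1710, 0.7501

Euler on (u,v): u_{n+1} = u_n + h·u', v_{n+1} = v_n + h·v'.
0.000000: (1.200000, 0.630000); f=(-0.024480, 0.293580) → (1.196818, 0.668165)
0.130000: (1.196818, 0.668165); f=(-0.073746, 0.309175) → (1.187231, 0.708358)
0.260000: (1.187231, 0.708358); f=(-0.124691, 0.320778) → (1.171021, 0.750059)
(u(0.39), v(0.39)) ≈ (1.1710, 0.7501)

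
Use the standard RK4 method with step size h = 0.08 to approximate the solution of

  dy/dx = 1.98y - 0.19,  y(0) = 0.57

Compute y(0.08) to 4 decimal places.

RK4: k1 = f(x_n, y_n); k2 = f(x_n + h/2, y_n + (h/2)·k1); k3 = f(x_n + h/2, y_n + (h/2)·k2); k4 = f(x_n + h, y_n + h·k3); y_{n+1} = y_n + (h/6)·(k1 + 2k2 + 2k3 + k4).
x=0.000000, y=0.570000:
  k1 = f(0.000000, 0.570000) = 0.938600
  k2 = f(0.040000, 0.607544) = 1.012937
  k3 = f(0.040000, 0.610517) = 1.018825
  k4 = f(0.080000, 0.651506) = 1.099982
  y ← 0.570000 + (0.08/6)·(k1 + 2k2 + 2k3 + k4) = 0.651361
y(0.08) ≈ 0.6514

0.6514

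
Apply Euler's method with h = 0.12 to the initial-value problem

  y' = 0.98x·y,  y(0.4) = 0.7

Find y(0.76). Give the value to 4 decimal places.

Euler: y_{n+1} = y_n + h·f(x_n, y_n).
x=0.400000, y=0.700000: f=0.274400 → y ← 0.700000 + 0.12·0.274400 = 0.732928
x=0.520000, y=0.732928: f=0.373500 → y ← 0.732928 + 0.12·0.373500 = 0.777748
x=0.640000, y=0.777748: f=0.487804 → y ← 0.777748 + 0.12·0.487804 = 0.836284
y(0.76) ≈ 0.8363

0.8363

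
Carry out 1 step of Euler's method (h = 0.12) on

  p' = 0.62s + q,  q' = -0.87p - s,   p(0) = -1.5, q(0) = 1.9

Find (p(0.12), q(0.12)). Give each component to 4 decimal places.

-1.2720, 2.0566

Euler on (p,q): p_{n+1} = p_n + h·p', q_{n+1} = q_n + h·q'.
0.000000: (-1.500000, 1.900000); f=(1.900000, 1.305000) → (-1.272000, 2.056600)
(p(0.12), q(0.12)) ≈ (-1.2720, 2.0566)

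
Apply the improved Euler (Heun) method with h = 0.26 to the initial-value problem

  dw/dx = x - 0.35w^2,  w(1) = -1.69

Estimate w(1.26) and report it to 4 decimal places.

Heun: k1 = f(x_n, w_n); k2 = f(x_n + h, w_n + h·k1); w_{n+1} = w_n + (h/2)·(k1 + k2).
x=1.000000, w=-1.690000:
  k1 = f(1.000000, -1.690000) = 0.000365
  k2 = f(1.260000, -1.689905) = 0.260477
  w ← -1.690000 + (0.26/2)·(0.000365 + 0.260477) = -1.656091
w(1.26) ≈ -1.6561

-1.6561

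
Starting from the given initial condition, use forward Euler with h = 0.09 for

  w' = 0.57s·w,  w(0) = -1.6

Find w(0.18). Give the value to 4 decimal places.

Euler: w_{n+1} = w_n + h·f(s_n, w_n).
s=0.000000, w=-1.600000: f=0.000000 → w ← -1.600000 + 0.09·0.000000 = -1.600000
s=0.090000, w=-1.600000: f=-0.082080 → w ← -1.600000 + 0.09·(-0.082080) = -1.607387
w(0.18) ≈ -1.6074

-1.6074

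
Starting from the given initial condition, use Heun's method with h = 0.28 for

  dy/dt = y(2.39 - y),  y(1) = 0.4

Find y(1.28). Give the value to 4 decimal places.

0.6655

Heun: k1 = f(t_n, y_n); k2 = f(t_n + h, y_n + h·k1); y_{n+1} = y_n + (h/2)·(k1 + k2).
t=1.000000, y=0.400000:
  k1 = f(1.000000, 0.400000) = 0.796000
  k2 = f(1.280000, 0.622880) = 1.100704
  y ← 0.400000 + (0.28/2)·(0.796000 + 1.100704) = 0.665539
y(1.28) ≈ 0.6655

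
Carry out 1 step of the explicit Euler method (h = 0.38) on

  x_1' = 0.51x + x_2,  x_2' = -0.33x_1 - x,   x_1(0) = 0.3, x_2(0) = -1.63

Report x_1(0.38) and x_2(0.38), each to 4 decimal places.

-0.3194, -1.6676

Euler on (x_1,x_2): x_1_{n+1} = x_1_n + h·x_1', x_2_{n+1} = x_2_n + h·x_2'.
0.000000: (0.300000, -1.630000); f=(-1.630000, -0.099000) → (-0.319400, -1.667620)
(x_1(0.38), x_2(0.38)) ≈ (-0.3194, -1.6676)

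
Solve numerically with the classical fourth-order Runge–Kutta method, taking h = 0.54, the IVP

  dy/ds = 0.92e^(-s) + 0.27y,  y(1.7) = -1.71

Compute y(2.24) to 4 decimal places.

RK4: k1 = f(s_n, y_n); k2 = f(s_n + h/2, y_n + (h/2)·k1); k3 = f(s_n + h/2, y_n + (h/2)·k2); k4 = f(s_n + h, y_n + h·k3); y_{n+1} = y_n + (h/6)·(k1 + 2k2 + 2k3 + k4).
s=1.700000, y=-1.710000:
  k1 = f(1.700000, -1.710000) = -0.293631
  k2 = f(1.970000, -1.789280) = -0.354805
  k3 = f(1.970000, -1.805797) = -0.359265
  k4 = f(2.240000, -1.904003) = -0.416139
  y ← -1.710000 + (0.54/6)·(k1 + 2k2 + 2k3 + k4) = -1.902412
y(2.24) ≈ -1.9024

-1.9024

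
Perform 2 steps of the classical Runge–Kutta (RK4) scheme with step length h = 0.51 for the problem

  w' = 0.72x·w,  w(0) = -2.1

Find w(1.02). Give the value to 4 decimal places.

RK4: k1 = f(x_n, w_n); k2 = f(x_n + h/2, w_n + (h/2)·k1); k3 = f(x_n + h/2, w_n + (h/2)·k2); k4 = f(x_n + h, w_n + h·k3); w_{n+1} = w_n + (h/6)·(k1 + 2k2 + 2k3 + k4).
x=0.000000, w=-2.100000:
  k1 = f(0.000000, -2.100000) = 0.000000
  k2 = f(0.255000, -2.100000) = -0.385560
  k3 = f(0.255000, -2.198318) = -0.403611
  k4 = f(0.510000, -2.305842) = -0.846705
  w ← -2.100000 + (0.51/6)·(k1 + 2k2 + 2k3 + k4) = -2.306129
x=0.510000, w=-2.306129:
  k1 = f(0.510000, -2.306129) = -0.846811
  k2 = f(0.765000, -2.522066) = -1.389154
  k3 = f(0.765000, -2.660363) = -1.465328
  k4 = f(1.020000, -3.053446) = -2.242451
  w ← -2.306129 + (0.51/6)·(k1 + 2k2 + 2k3 + k4) = -3.053978
w(1.02) ≈ -3.0540

-3.0540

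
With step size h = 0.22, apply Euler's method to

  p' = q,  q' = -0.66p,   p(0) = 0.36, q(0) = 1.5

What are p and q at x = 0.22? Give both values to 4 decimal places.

Euler on (p,q): p_{n+1} = p_n + h·p', q_{n+1} = q_n + h·q'.
0.000000: (0.360000, 1.500000); f=(1.500000, -0.237600) → (0.690000, 1.447728)
(p(0.22), q(0.22)) ≈ (0.6900, 1.4477)

0.6900, 1.4477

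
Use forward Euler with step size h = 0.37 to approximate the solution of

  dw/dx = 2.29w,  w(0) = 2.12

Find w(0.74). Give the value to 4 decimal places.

7.2345

Euler: w_{n+1} = w_n + h·f(x_n, w_n).
x=0.000000, w=2.120000: f=4.854800 → w ← 2.120000 + 0.37·4.854800 = 3.916276
x=0.370000, w=3.916276: f=8.968272 → w ← 3.916276 + 0.37·8.968272 = 7.234537
w(0.74) ≈ 7.2345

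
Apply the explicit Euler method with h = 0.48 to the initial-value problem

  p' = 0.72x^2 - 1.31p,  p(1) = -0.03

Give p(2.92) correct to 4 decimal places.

Euler: p_{n+1} = p_n + h·f(x_n, p_n).
x=1.000000, p=-0.030000: f=0.759300 → p ← -0.030000 + 0.48·0.759300 = 0.334464
x=1.480000, p=0.334464: f=1.138940 → p ← 0.334464 + 0.48·1.138940 = 0.881155
x=1.960000, p=0.881155: f=1.611639 → p ← 0.881155 + 0.48·1.611639 = 1.654742
x=2.440000, p=1.654742: f=2.118880 → p ← 1.654742 + 0.48·2.118880 = 2.671804
p(2.92) ≈ 2.6718

2.6718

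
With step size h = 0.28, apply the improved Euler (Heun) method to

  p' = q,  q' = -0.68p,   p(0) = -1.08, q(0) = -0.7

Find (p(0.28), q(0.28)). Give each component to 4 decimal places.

Heun on (p,q): k1 = f(x_n, state_n); k2 = f(x_n + h, state_n + h·k1); state_{n+1} = state_n + (h/2)·(k1 + k2).
0.000000: (-1.080000, -0.700000)
  k1 = (-0.700000, 0.734400)
  predictor → (-1.276000, -0.494368)
  k2 = (-0.494368, 0.867680)
  → (-1.247212, -0.475709)
(p(0.28), q(0.28)) ≈ (-1.2472, -0.4757)

-1.2472, -0.4757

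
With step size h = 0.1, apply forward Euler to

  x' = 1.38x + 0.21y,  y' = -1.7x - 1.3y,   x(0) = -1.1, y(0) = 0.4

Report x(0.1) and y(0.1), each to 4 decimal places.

Euler on (x,y): x_{n+1} = x_n + h·x', y_{n+1} = y_n + h·y'.
0.000000: (-1.100000, 0.400000); f=(-1.434000, 1.350000) → (-1.243400, 0.535000)
(x(0.1), y(0.1)) ≈ (-1.2434, 0.5350)

-1.2434, 0.5350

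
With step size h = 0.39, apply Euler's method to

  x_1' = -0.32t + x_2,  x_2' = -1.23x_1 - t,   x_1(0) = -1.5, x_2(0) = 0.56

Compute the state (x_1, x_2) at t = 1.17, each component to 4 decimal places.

-0.2491, 1.8368

Euler on (x_1,x_2): x_1_{n+1} = x_1_n + h·x_1', x_2_{n+1} = x_2_n + h·x_2'.
0.000000: (-1.500000, 0.560000); f=(0.560000, 1.845000) → (-1.281600, 1.279550)
0.390000: (-1.281600, 1.279550); f=(1.154750, 1.186368) → (-0.831248, 1.742234)
0.780000: (-0.831248, 1.742234); f=(1.492634, 0.242434) → (-0.249120, 1.836783)
(x_1(1.17), x_2(1.17)) ≈ (-0.2491, 1.8368)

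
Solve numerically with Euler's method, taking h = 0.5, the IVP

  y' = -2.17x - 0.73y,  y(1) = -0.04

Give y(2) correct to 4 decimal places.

Euler: y_{n+1} = y_n + h·f(x_n, y_n).
x=1.000000, y=-0.040000: f=-2.140800 → y ← -0.040000 + 0.5·(-2.140800) = -1.110400
x=1.500000, y=-1.110400: f=-2.444408 → y ← -1.110400 + 0.5·(-2.444408) = -2.332604
y(2) ≈ -2.3326

-2.3326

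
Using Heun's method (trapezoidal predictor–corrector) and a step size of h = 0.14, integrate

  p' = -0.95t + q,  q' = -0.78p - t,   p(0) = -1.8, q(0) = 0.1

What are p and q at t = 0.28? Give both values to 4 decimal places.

Heun on (p,q): k1 = f(t_n, state_n); k2 = f(t_n + h, state_n + h·k1); state_{n+1} = state_n + (h/2)·(k1 + k2).
0.000000: (-1.800000, 0.100000)
  k1 = (0.100000, 1.404000)
  predictor → (-1.786000, 0.296560)
  k2 = (0.163560, 1.253080)
  → (-1.781551, 0.285996)
0.140000: (-1.781551, 0.285996)
  k1 = (0.152996, 1.249610)
  predictor → (-1.760131, 0.460941)
  k2 = (0.194941, 1.092903)
  → (-1.757195, 0.449971)
(p(0.28), q(0.28)) ≈ (-1.7572, 0.4500)

-1.7572, 0.4500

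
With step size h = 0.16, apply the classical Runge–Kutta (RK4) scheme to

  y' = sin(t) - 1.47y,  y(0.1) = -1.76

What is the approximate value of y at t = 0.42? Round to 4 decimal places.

-1.0312

RK4: k1 = f(t_n, y_n); k2 = f(t_n + h/2, y_n + (h/2)·k1); k3 = f(t_n + h/2, y_n + (h/2)·k2); k4 = f(t_n + h, y_n + h·k3); y_{n+1} = y_n + (h/6)·(k1 + 2k2 + 2k3 + k4).
t=0.100000, y=-1.760000:
  k1 = f(0.100000, -1.760000) = 2.687033
  k2 = f(0.180000, -1.545037) = 2.450234
  k3 = f(0.180000, -1.563981) = 2.478082
  k4 = f(0.260000, -1.363507) = 2.261436
  y ← -1.760000 + (0.16/6)·(k1 + 2k2 + 2k3 + k4) = -1.365197
t=0.260000, y=-1.365197:
  k1 = f(0.260000, -1.365197) = 2.263921
  k2 = f(0.340000, -1.184084) = 2.074090
  k3 = f(0.340000, -1.199270) = 2.096414
  k4 = f(0.420000, -1.029771) = 1.921524
  y ← -1.365197 + (0.16/6)·(k1 + 2k2 + 2k3 + k4) = -1.031159
y(0.42) ≈ -1.0312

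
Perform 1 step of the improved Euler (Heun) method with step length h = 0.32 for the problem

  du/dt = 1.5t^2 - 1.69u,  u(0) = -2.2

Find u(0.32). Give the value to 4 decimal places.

-1.3074

Heun: k1 = f(t_n, u_n); k2 = f(t_n + h, u_n + h·k1); u_{n+1} = u_n + (h/2)·(k1 + k2).
t=0.000000, u=-2.200000:
  k1 = f(0.000000, -2.200000) = 3.718000
  k2 = f(0.320000, -1.010240) = 1.860906
  u ← -2.200000 + (0.32/2)·(3.718000 + 1.860906) = -1.307375
u(0.32) ≈ -1.3074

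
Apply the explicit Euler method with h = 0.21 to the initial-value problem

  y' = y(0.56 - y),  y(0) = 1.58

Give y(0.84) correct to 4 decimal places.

Euler: y_{n+1} = y_n + h·f(x_n, y_n).
x=0.000000, y=1.580000: f=-1.611600 → y ← 1.580000 + 0.21·(-1.611600) = 1.241564
x=0.210000, y=1.241564: f=-0.846205 → y ← 1.241564 + 0.21·(-0.846205) = 1.063861
x=0.420000, y=1.063861: f=-0.536038 → y ← 1.063861 + 0.21·(-0.536038) = 0.951293
x=0.630000, y=0.951293: f=-0.372234 → y ← 0.951293 + 0.21·(-0.372234) = 0.873124
y(0.84) ≈ 0.8731

0.8731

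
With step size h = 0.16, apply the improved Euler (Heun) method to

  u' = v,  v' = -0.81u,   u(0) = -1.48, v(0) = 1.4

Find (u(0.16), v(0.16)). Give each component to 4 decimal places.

Heun on (u,v): k1 = f(x_n, state_n); k2 = f(x_n + h, state_n + h·k1); state_{n+1} = state_n + (h/2)·(k1 + k2).
0.000000: (-1.480000, 1.400000)
  k1 = (1.400000, 1.198800)
  predictor → (-1.256000, 1.591808)
  k2 = (1.591808, 1.017360)
  → (-1.240655, 1.577293)
(u(0.16), v(0.16)) ≈ (-1.2407, 1.5773)

-1.2407, 1.5773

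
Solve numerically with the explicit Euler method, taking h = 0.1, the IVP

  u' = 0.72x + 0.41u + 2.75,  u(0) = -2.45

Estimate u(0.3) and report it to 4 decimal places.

Euler: u_{n+1} = u_n + h·f(x_n, u_n).
x=0.000000, u=-2.450000: f=1.745500 → u ← -2.450000 + 0.1·1.745500 = -2.275450
x=0.100000, u=-2.275450: f=1.889066 → u ← -2.275450 + 0.1·1.889066 = -2.086543
x=0.200000, u=-2.086543: f=2.038517 → u ← -2.086543 + 0.1·2.038517 = -1.882692
u(0.3) ≈ -1.8827

-1.8827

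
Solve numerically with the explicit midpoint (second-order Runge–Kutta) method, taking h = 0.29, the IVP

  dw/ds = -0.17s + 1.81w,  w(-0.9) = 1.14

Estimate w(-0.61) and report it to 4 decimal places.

1.9443

Midpoint: k1 = f(s_n, w_n); k2 = f(s_n + h/2, w_n + (h/2)·k1); w_{n+1} = w_n + h·k2.
s=-0.900000, w=1.140000:
  k1 = f(-0.900000, 1.140000) = 2.216400
  k2 = f(-0.755000, 1.461378) = 2.773444
  w ← 1.140000 + 0.29·2.773444 = 1.944299
w(-0.61) ≈ 1.9443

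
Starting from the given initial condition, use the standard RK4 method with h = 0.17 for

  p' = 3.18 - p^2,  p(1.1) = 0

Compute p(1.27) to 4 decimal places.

RK4: k1 = f(x_n, p_n); k2 = f(x_n + h/2, p_n + (h/2)·k1); k3 = f(x_n + h/2, p_n + (h/2)·k2); k4 = f(x_n + h, p_n + h·k3); p_{n+1} = p_n + (h/6)·(k1 + 2k2 + 2k3 + k4).
x=1.100000, p=0.000000:
  k1 = f(1.100000, 0.000000) = 3.180000
  k2 = f(1.185000, 0.270300) = 3.106938
  k3 = f(1.185000, 0.264090) = 3.110257
  k4 = f(1.270000, 0.528744) = 2.900430
  p ← 0.000000 + (0.17/6)·(k1 + 2k2 + 2k3 + k4) = 0.524587
p(1.27) ≈ 0.5246

0.5246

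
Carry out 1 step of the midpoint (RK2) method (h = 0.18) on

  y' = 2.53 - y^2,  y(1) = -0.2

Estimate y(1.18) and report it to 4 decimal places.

Midpoint: k1 = f(x_n, y_n); k2 = f(x_n + h/2, y_n + (h/2)·k1); y_{n+1} = y_n + h·k2.
x=1.000000, y=-0.200000:
  k1 = f(1.000000, -0.200000) = 2.490000
  k2 = f(1.090000, 0.024100) = 2.529419
  y ← -0.200000 + 0.18·2.529419 = 0.255295
y(1.18) ≈ 0.2553

0.2553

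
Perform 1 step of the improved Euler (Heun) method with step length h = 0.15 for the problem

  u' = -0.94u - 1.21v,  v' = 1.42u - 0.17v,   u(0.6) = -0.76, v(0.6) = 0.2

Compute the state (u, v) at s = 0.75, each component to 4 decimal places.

Heun on (u,v): k1 = f(s_n, state_n); k2 = f(s_n + h, state_n + h·k1); state_{n+1} = state_n + (h/2)·(k1 + k2).
0.600000: (-0.760000, 0.200000)
  k1 = (0.472400, -1.113200)
  predictor → (-0.689140, 0.033020)
  k2 = (0.607837, -0.984192)
  → (-0.678982, 0.042696)
(u(0.75), v(0.75)) ≈ (-0.6790, 0.0427)

-0.6790, 0.0427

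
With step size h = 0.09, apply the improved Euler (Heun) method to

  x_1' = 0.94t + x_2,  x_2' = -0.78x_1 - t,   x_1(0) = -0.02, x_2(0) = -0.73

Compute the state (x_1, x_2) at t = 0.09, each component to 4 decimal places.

Heun on (x_1,x_2): k1 = f(t_n, state_n); k2 = f(t_n + h, state_n + h·k1); state_{n+1} = state_n + (h/2)·(k1 + k2).
0.000000: (-0.020000, -0.730000)
  k1 = (-0.730000, 0.015600)
  predictor → (-0.085700, -0.728596)
  k2 = (-0.643996, -0.023154)
  → (-0.081830, -0.730340)
(x_1(0.09), x_2(0.09)) ≈ (-0.0818, -0.7303)

-0.0818, -0.7303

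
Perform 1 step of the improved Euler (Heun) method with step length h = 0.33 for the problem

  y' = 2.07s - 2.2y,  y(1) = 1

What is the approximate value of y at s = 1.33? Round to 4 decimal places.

1.0854

Heun: k1 = f(s_n, y_n); k2 = f(s_n + h, y_n + h·k1); y_{n+1} = y_n + (h/2)·(k1 + k2).
s=1.000000, y=1.000000:
  k1 = f(1.000000, 1.000000) = -0.130000
  k2 = f(1.330000, 0.957100) = 0.647480
  y ← 1.000000 + (0.33/2)·(-0.130000 + 0.647480) = 1.085384
y(1.33) ≈ 1.0854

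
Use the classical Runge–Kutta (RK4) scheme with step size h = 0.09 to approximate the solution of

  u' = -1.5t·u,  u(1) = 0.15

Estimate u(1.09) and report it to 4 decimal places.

0.1303

RK4: k1 = f(t_n, u_n); k2 = f(t_n + h/2, u_n + (h/2)·k1); k3 = f(t_n + h/2, u_n + (h/2)·k2); k4 = f(t_n + h, u_n + h·k3); u_{n+1} = u_n + (h/6)·(k1 + 2k2 + 2k3 + k4).
t=1.000000, u=0.150000:
  k1 = f(1.000000, 0.150000) = -0.225000
  k2 = f(1.045000, 0.139875) = -0.219254
  k3 = f(1.045000, 0.140134) = -0.219659
  k4 = f(1.090000, 0.130231) = -0.212927
  u ← 0.150000 + (0.09/6)·(k1 + 2k2 + 2k3 + k4) = 0.130264
u(1.09) ≈ 0.1303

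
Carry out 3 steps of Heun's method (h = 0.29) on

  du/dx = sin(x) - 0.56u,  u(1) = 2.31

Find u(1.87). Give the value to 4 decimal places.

Heun: k1 = f(x_n, u_n); k2 = f(x_n + h, u_n + h·k1); u_{n+1} = u_n + (h/2)·(k1 + k2).
x=1.000000, u=2.310000:
  k1 = f(1.000000, 2.310000) = -0.452129
  k2 = f(1.290000, 2.178883) = -0.259339
  u ← 2.310000 + (0.29/2)·(-0.452129 + (-0.259339)) = 2.206837
x=1.290000, u=2.206837:
  k1 = f(1.290000, 2.206837) = -0.274994
  k2 = f(1.580000, 2.127089) = -0.191212
  u ← 2.206837 + (0.29/2)·(-0.274994 + (-0.191212)) = 2.139237
x=1.580000, u=2.139237:
  k1 = f(1.580000, 2.139237) = -0.198015
  k2 = f(1.870000, 2.081813) = -0.210244
  u ← 2.139237 + (0.29/2)·(-0.198015 + (-0.210244)) = 2.080040
u(1.87) ≈ 2.0800

2.0800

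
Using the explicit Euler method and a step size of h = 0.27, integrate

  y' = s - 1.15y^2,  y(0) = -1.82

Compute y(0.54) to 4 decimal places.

-5.2950

Euler: y_{n+1} = y_n + h·f(s_n, y_n).
s=0.000000, y=-1.820000: f=-3.809260 → y ← -1.820000 + 0.27·(-3.809260) = -2.848500
s=0.270000, y=-2.848500: f=-9.061046 → y ← -2.848500 + 0.27·(-9.061046) = -5.294983
y(0.54) ≈ -5.2950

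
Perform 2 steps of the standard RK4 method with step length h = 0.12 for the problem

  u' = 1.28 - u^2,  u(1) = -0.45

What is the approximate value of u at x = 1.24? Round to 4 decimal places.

-0.1678

RK4: k1 = f(x_n, u_n); k2 = f(x_n + h/2, u_n + (h/2)·k1); k3 = f(x_n + h/2, u_n + (h/2)·k2); k4 = f(x_n + h, u_n + h·k3); u_{n+1} = u_n + (h/6)·(k1 + 2k2 + 2k3 + k4).
x=1.000000, u=-0.450000:
  k1 = f(1.000000, -0.450000) = 1.077500
  k2 = f(1.060000, -0.385350) = 1.131505
  k3 = f(1.060000, -0.382110) = 1.133992
  k4 = f(1.120000, -0.313921) = 1.181454
  u ← -0.450000 + (0.12/6)·(k1 + 2k2 + 2k3 + k4) = -0.314201
x=1.120000, u=-0.314201:
  k1 = f(1.120000, -0.314201) = 1.181278
  k2 = f(1.180000, -0.243324) = 1.220793
  k3 = f(1.180000, -0.240953) = 1.221941
  k4 = f(1.240000, -0.167568) = 1.251921
  u ← -0.314201 + (0.12/6)·(k1 + 2k2 + 2k3 + k4) = -0.167828
u(1.24) ≈ -0.1678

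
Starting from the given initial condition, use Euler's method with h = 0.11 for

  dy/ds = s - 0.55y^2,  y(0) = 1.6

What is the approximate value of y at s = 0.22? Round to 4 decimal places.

1.3309

Euler: y_{n+1} = y_n + h·f(s_n, y_n).
s=0.000000, y=1.600000: f=-1.408000 → y ← 1.600000 + 0.11·(-1.408000) = 1.445120
s=0.110000, y=1.445120: f=-1.038604 → y ← 1.445120 + 0.11·(-1.038604) = 1.330874
y(0.22) ≈ 1.3309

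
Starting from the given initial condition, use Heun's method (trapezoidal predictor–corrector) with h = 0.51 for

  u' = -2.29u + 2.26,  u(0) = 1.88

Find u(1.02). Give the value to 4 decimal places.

Heun: k1 = f(x_n, u_n); k2 = f(x_n + h, u_n + h·k1); u_{n+1} = u_n + (h/2)·(k1 + k2).
x=0.000000, u=1.880000:
  k1 = f(0.000000, 1.880000) = -2.045200
  k2 = f(0.510000, 0.836948) = 0.343389
  u ← 1.880000 + (0.51/2)·(-2.045200 + 0.343389) = 1.446038
x=0.510000, u=1.446038:
  k1 = f(0.510000, 1.446038) = -1.051428
  k2 = f(1.020000, 0.909810) = 0.176535
  u ← 1.446038 + (0.51/2)·(-1.051428 + 0.176535) = 1.222941
u(1.02) ≈ 1.2229

1.2229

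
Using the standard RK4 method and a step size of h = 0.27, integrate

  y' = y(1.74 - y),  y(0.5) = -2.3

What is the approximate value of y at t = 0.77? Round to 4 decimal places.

-13.4788

RK4: k1 = f(t_n, y_n); k2 = f(t_n + h/2, y_n + (h/2)·k1); k3 = f(t_n + h/2, y_n + (h/2)·k2); k4 = f(t_n + h, y_n + h·k3); y_{n+1} = y_n + (h/6)·(k1 + 2k2 + 2k3 + k4).
t=0.500000, y=-2.300000:
  k1 = f(0.500000, -2.300000) = -9.292000
  k2 = f(0.635000, -3.554420) = -18.818592
  k3 = f(0.635000, -4.840510) = -31.853024
  k4 = f(0.770000, -10.900316) = -137.783450
  y ← -2.300000 + (0.27/6)·(k1 + 2k2 + 2k3 + k4) = -13.478841
y(0.77) ≈ -13.4788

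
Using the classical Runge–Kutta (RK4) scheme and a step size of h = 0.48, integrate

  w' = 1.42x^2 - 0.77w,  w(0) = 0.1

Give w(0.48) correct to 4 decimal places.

RK4: k1 = f(x_n, w_n); k2 = f(x_n + h/2, w_n + (h/2)·k1); k3 = f(x_n + h/2, w_n + (h/2)·k2); k4 = f(x_n + h, w_n + h·k3); w_{n+1} = w_n + (h/6)·(k1 + 2k2 + 2k3 + k4).
x=0.000000, w=0.100000:
  k1 = f(0.000000, 0.100000) = -0.077000
  k2 = f(0.240000, 0.081520) = 0.019022
  k3 = f(0.240000, 0.104565) = 0.001277
  k4 = f(0.480000, 0.100613) = 0.249696
  w ← 0.100000 + (0.48/6)·(k1 + 2k2 + 2k3 + k4) = 0.117063
w(0.48) ≈ 0.1171

0.1171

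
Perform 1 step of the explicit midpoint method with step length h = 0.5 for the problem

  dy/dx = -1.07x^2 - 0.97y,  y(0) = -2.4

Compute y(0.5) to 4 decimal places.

-1.5517

Midpoint: k1 = f(x_n, y_n); k2 = f(x_n + h/2, y_n + (h/2)·k1); y_{n+1} = y_n + h·k2.
x=0.000000, y=-2.400000:
  k1 = f(0.000000, -2.400000) = 2.328000
  k2 = f(0.250000, -1.818000) = 1.696585
  y ← -2.400000 + 0.5·1.696585 = -1.551708
y(0.5) ≈ -1.5517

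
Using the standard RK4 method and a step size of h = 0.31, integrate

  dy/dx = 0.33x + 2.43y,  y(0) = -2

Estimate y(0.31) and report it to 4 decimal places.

RK4: k1 = f(x_n, y_n); k2 = f(x_n + h/2, y_n + (h/2)·k1); k3 = f(x_n + h/2, y_n + (h/2)·k2); k4 = f(x_n + h, y_n + h·k3); y_{n+1} = y_n + (h/6)·(k1 + 2k2 + 2k3 + k4).
x=0.000000, y=-2.000000:
  k1 = f(0.000000, -2.000000) = -4.860000
  k2 = f(0.155000, -2.753300) = -6.639369
  k3 = f(0.155000, -3.029102) = -7.309568
  k4 = f(0.310000, -4.265966) = -10.263998
  y ← -2.000000 + (0.31/6)·(k1 + 2k2 + 2k3 + k4) = -4.222797
y(0.31) ≈ -4.2228

-4.2228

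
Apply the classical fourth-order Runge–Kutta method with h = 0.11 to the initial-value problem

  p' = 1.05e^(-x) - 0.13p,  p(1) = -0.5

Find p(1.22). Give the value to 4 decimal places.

RK4: k1 = f(x_n, p_n); k2 = f(x_n + h/2, p_n + (h/2)·k1); k3 = f(x_n + h/2, p_n + (h/2)·k2); k4 = f(x_n + h, p_n + h·k3); p_{n+1} = p_n + (h/6)·(k1 + 2k2 + 2k3 + k4).
x=1.000000, p=-0.500000:
  k1 = f(1.000000, -0.500000) = 0.451273
  k2 = f(1.055000, -0.475180) = 0.427375
  k3 = f(1.055000, -0.476494) = 0.427546
  k4 = f(1.110000, -0.452970) = 0.404923
  p ← -0.500000 + (0.11/6)·(k1 + 2k2 + 2k3 + k4) = -0.452956
x=1.110000, p=-0.452956:
  k1 = f(1.110000, -0.452956) = 0.404921
  k2 = f(1.165000, -0.430685) = 0.383508
  k3 = f(1.165000, -0.431863) = 0.383661
  k4 = f(1.220000, -0.410753) = 0.363390
  p ← -0.452956 + (0.11/6)·(k1 + 2k2 + 2k3 + k4) = -0.410741
p(1.22) ≈ -0.4107

-0.4107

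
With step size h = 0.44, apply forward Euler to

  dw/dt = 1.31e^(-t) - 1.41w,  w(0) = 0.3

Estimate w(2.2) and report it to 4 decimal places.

0.2267

Euler: w_{n+1} = w_n + h·f(t_n, w_n).
t=0.000000, w=0.300000: f=0.887000 → w ← 0.300000 + 0.44·0.887000 = 0.690280
t=0.440000, w=0.690280: f=-0.129607 → w ← 0.690280 + 0.44·(-0.129607) = 0.633253
t=0.880000, w=0.633253: f=-0.349521 → w ← 0.633253 + 0.44·(-0.349521) = 0.479464
t=1.320000, w=0.479464: f=-0.326097 → w ← 0.479464 + 0.44·(-0.326097) = 0.335981
t=1.760000, w=0.335981: f=-0.248355 → w ← 0.335981 + 0.44·(-0.248355) = 0.226705
w(2.2) ≈ 0.2267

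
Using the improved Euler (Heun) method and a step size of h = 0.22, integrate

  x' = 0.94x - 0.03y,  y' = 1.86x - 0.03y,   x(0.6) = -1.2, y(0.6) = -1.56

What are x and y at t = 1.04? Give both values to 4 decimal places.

Heun on (x,y): k1 = f(t_n, state_n); k2 = f(t_n + h, state_n + h·k1); state_{n+1} = state_n + (h/2)·(k1 + k2).
0.600000: (-1.200000, -1.560000)
  k1 = (-1.081200, -2.185200)
  predictor → (-1.437864, -2.040744)
  k2 = (-1.290370, -2.613205)
  → (-1.460873, -2.087825)
0.820000: (-1.460873, -2.087825)
  k1 = (-1.310586, -2.654588)
  predictor → (-1.749202, -2.671834)
  k2 = (-1.564094, -3.173360)
  → (-1.777087, -2.728899)
(x(1.04), y(1.04)) ≈ (-1.7771, -2.7289)

-1.7771, -2.7289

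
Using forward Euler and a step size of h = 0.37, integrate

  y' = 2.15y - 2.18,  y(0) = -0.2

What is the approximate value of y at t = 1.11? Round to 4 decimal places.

Euler: y_{n+1} = y_n + h·f(t_n, y_n).
t=0.000000, y=-0.200000: f=-2.610000 → y ← -0.200000 + 0.37·(-2.610000) = -1.165700
t=0.370000, y=-1.165700: f=-4.686255 → y ← -1.165700 + 0.37·(-4.686255) = -2.899614
t=0.740000, y=-2.899614: f=-8.414171 → y ← -2.899614 + 0.37·(-8.414171) = -6.012858
y(1.11) ≈ -6.0129

-6.0129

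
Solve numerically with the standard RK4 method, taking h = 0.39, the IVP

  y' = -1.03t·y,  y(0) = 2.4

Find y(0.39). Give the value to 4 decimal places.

RK4: k1 = f(t_n, y_n); k2 = f(t_n + h/2, y_n + (h/2)·k1); k3 = f(t_n + h/2, y_n + (h/2)·k2); k4 = f(t_n + h, y_n + h·k3); y_{n+1} = y_n + (h/6)·(k1 + 2k2 + 2k3 + k4).
t=0.000000, y=2.400000:
  k1 = f(0.000000, 2.400000) = 0.000000
  k2 = f(0.195000, 2.400000) = -0.482040
  k3 = f(0.195000, 2.306002) = -0.463161
  k4 = f(0.390000, 2.219367) = -0.891520
  y ← 2.400000 + (0.39/6)·(k1 + 2k2 + 2k3 + k4) = 2.219175
y(0.39) ≈ 2.2192

2.2192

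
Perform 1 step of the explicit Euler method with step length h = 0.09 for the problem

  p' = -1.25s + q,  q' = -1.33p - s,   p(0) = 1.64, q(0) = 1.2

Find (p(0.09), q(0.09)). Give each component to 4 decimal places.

1.7480, 1.0037

Euler on (p,q): p_{n+1} = p_n + h·p', q_{n+1} = q_n + h·q'.
0.000000: (1.640000, 1.200000); f=(1.200000, -2.181200) → (1.748000, 1.003692)
(p(0.09), q(0.09)) ≈ (1.7480, 1.0037)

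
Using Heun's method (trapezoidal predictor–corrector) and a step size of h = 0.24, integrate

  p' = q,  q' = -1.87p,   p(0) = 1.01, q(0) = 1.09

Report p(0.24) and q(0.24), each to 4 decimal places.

1.2172, 0.5780

Heun on (p,q): k1 = f(t_n, state_n); k2 = f(t_n + h, state_n + h·k1); state_{n+1} = state_n + (h/2)·(k1 + k2).
0.000000: (1.010000, 1.090000)
  k1 = (1.090000, -1.888700)
  predictor → (1.271600, 0.636712)
  k2 = (0.636712, -2.377892)
  → (1.217205, 0.578009)
(p(0.24), q(0.24)) ≈ (1.2172, 0.5780)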